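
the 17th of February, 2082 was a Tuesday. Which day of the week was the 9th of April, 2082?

February 2082: 28 − 17 = 11 days remain (2082 is not a leap year, so February has 28 days).
Then March (31): 31 days.
April 1–9, 2082: 9 days.
Total: 11 + 31 + 9 = 51 days.
51 mod 7 = 2, so 2 days after Tuesday is Thursday.

Thursday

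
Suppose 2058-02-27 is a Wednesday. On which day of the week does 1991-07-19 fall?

Count forward from the earlier date (July 19, 1991) to the later (February 27, 2058):
Day-of-year of July 19, 1991: 200.
Day-of-year of February 27, 2058: 58.
1991 has 365 days, so 365 − 200 = 165 days remain in 1991.
Full years 1992–2057: 49 common + 17 leap = 49×365 + 17×366 = 24107 days.
Total: 165 + 24107 + 58 = 24330 days.
24330 mod 7 = 5, so 5 days before Wednesday is Friday.

Friday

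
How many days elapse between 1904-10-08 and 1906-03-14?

October 8, 1904 → October 8, 1905: 365 days.
October 1905: 31 − 8 = 23 days remain.
Then November (30), December (31), January (31), February 1906 (28): 30 + 31 + 31 + 28 = 120 days.
March 1–14, 1906: 14 days.
Residual: 157 days.
Total: 522 days.

522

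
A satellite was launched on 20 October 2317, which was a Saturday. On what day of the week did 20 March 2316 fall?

Count forward from the earlier date (March 20, 2316) to the later (October 20, 2317):
Day-of-year of March 20, 2316: 80.
Day-of-year of October 20, 2317: 293.
2316 has 366 days, so 366 − 80 = 286 days remain in 2316.
Total: 286 + 293 = 579 days.
579 mod 7 = 5, so 5 days before Saturday is Monday.

Monday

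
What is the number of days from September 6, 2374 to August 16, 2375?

September 2374: 30 − 6 = 24 days remain.
Then 10 full months totalling 304 days.
August 1–16, 2375: 16 days.
Total: 24 + 304 + 16 = 344 days.

344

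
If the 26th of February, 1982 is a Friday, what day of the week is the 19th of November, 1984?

Monday

Day-of-year of February 26, 1982: 57.
Day-of-year of November 19, 1984: 324.
1982 has 365 days, so 365 − 57 = 308 days remain in 1982.
Full years: 1983: 365. Sum = 365.
Total: 308 + 365 + 324 = 997 days.
997 mod 7 = 3, so 3 days after Friday is Monday.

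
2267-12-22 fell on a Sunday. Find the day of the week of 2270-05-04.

Wednesday

Day-of-year of December 22, 2267: 356.
Day-of-year of May 4, 2270: 124.
2267 has 365 days, so 365 − 356 = 9 days remain in 2267.
Full years: 2268: 366; 2269: 365. Sum = 731.
Total: 9 + 731 + 124 = 864 days.
864 mod 7 = 3, so 3 days after Sunday is Wednesday.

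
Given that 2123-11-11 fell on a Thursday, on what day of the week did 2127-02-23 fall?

November 11, 2123 → November 11, 2124: 366 days (2124 is a leap year).
November 11, 2124 → November 11, 2125: 365 days.
November 11, 2125 → November 11, 2126: 365 days.
November 2126: 30 − 11 = 19 days remain.
Then December (31), January (31): 31 + 31 = 62 days.
February 1–23, 2127: 23 days (2127 is not a leap year).
Residual: 104 days.
Total: 1200 days.
1200 mod 7 = 3, so 3 days after Thursday is Sunday.

Sunday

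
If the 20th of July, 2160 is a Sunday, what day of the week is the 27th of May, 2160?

Tuesday

Count forward from the earlier date (May 27, 2160) to the later (July 20, 2160):
May 2160: 31 − 27 = 4 days remain.
Then June (30): 30 days.
July 1–20, 2160: 20 days.
Total: 4 + 30 + 20 = 54 days.
54 mod 7 = 5, so 5 days before Sunday is Tuesday.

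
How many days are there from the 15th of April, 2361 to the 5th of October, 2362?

538

Day-of-year of April 15, 2361: 105.
Day-of-year of October 5, 2362: 278.
2361 has 365 days, so 365 − 105 = 260 days remain in 2361.
Total: 260 + 278 = 538 days.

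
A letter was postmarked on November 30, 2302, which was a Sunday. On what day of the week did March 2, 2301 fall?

Count forward from the earlier date (March 2, 2301) to the later (November 30, 2302):
Day-of-year of March 2, 2301: 61.
Day-of-year of November 30, 2302: 334.
2301 has 365 days, so 365 − 61 = 304 days remain in 2301.
Total: 304 + 334 = 638 days.
638 mod 7 = 1, so 1 day before Sunday is Saturday.

Saturday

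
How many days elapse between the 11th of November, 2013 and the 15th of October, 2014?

Day-of-year of November 11, 2013: 315.
Day-of-year of October 15, 2014: 288.
2013 has 365 days, so 365 − 315 = 50 days remain in 2013.
Total: 50 + 288 = 338 days.

338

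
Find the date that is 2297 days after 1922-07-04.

1928-10-17

Count 2297 days after July 4, 1922:
July 4, 1922 → July 4, 1923: 365 days.
July 4, 1923 → July 4, 1924: 366 days (1924 is a leap year).
July 4, 1924 → July 4, 1925: 365 days.
July 4, 1925 → July 4, 1926: 365 days.
July 4, 1926 → July 4, 1927: 365 days.
July 4, 1927 → July 4, 1928: 366 days (1928 is a leap year).
July 1928: 31 − 4 = 27 days remain.
Then August (31), September (30): 31 + 30 = 61 days.
October 1–17, 1928: 17 days.
Residual: 105 days.
Total: 2297 days.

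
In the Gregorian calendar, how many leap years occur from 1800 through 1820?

Years divisible by 4 in [1800, 1820]: 1800, 1804, 1808, 1812, 1816, 1820.
Of these, 1800 is divisible by 100 but not 400, so not leap.
Leap years: 6 − 1 = 5.

5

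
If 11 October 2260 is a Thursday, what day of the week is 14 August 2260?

Count forward from the earlier date (August 14, 2260) to the later (October 11, 2260):
August 2260: 31 − 14 = 17 days remain.
Then September (30): 30 days.
October 1–11, 2260: 11 days.
Total: 17 + 30 + 11 = 58 days.
58 mod 7 = 2, so 2 days before Thursday is Tuesday.

Tuesday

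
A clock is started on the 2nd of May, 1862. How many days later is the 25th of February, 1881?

From May 2, 1862 to May 2, 1880: 18 years, of which 5 contain a Feb 29 — 13×365 + 5×366 = 6575 days.
May 1880: 31 − 2 = 29 days remain.
Then June (30), July (31), August (31), September (30), October (31), November (30), December (31), January (31): 30 + 31 + 31 + 30 + 31 + 30 + 31 + 31 = 245 days.
February 1–25, 1881: 25 days (1881 is not a leap year).
Residual: 299 days.
Total: 6874 days.

6874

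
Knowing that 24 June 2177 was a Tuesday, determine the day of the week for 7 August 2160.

Thursday

Count forward from the earlier date (August 7, 2160) to the later (June 24, 2177):
Day-of-year of August 7, 2160: 220.
Day-of-year of June 24, 2177: 175.
2160 has 366 days, so 366 − 220 = 146 days remain in 2160.
Full years 2161–2176: 12 common + 4 leap = 12×365 + 4×366 = 5844 days.
Total: 146 + 5844 + 175 = 6165 days.
6165 mod 7 = 5, so 5 days before Tuesday is Thursday.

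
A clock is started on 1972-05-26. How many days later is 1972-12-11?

May 1972: 31 − 26 = 5 days remain.
Then June (30), July (31), August (31), September (30), October (31), November (30): 30 + 31 + 31 + 30 + 31 + 30 = 183 days.
December 1–11, 1972: 11 days.
Total: 5 + 183 + 11 = 199 days.

199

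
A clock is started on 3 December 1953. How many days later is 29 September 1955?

Day-of-year of December 3, 1953: 337.
Day-of-year of September 29, 1955: 272.
1953 has 365 days, so 365 − 337 = 28 days remain in 1953.
Full years: 1954: 365. Sum = 365.
Total: 28 + 365 + 272 = 665 days.

665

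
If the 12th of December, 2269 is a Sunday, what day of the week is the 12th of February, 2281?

Day-of-year of December 12, 2269: 346.
Day-of-year of February 12, 2281: 43.
2269 has 365 days, so 365 − 346 = 19 days remain in 2269.
Full years 2270–2280: 8 common + 3 leap = 8×365 + 3×366 = 4018 days.
Total: 19 + 4018 + 43 = 4080 days.
4080 mod 7 = 6, so 6 days after Sunday is Saturday.

Saturday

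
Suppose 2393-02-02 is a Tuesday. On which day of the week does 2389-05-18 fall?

Count forward from the earlier date (May 18, 2389) to the later (February 2, 2393):
Day-of-year of May 18, 2389: 138.
Day-of-year of February 2, 2393: 33.
2389 has 365 days, so 365 − 138 = 227 days remain in 2389.
Full years: 2390: 365; 2391: 365; 2392: 366. Sum = 1096.
Total: 227 + 1096 + 33 = 1356 days.
1356 mod 7 = 5, so 5 days before Tuesday is Thursday.

Thursday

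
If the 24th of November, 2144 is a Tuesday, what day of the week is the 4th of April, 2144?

Count forward from the earlier date (April 4, 2144) to the later (November 24, 2144):
April 2144: 30 − 4 = 26 days remain.
Then May (31), June (30), July (31), August (31), September (30), October (31): 31 + 30 + 31 + 31 + 30 + 31 = 184 days.
November 1–24, 2144: 24 days.
Total: 26 + 184 + 24 = 234 days.
234 mod 7 = 3, so 3 days before Tuesday is Saturday.

Saturday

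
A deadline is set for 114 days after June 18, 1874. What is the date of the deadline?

October 10, 1874

Count 114 days after June 18, 1874:
June 1874: 30 − 18 = 12 days remain.
Then July (31), August (31), September (30): 31 + 31 + 30 = 92 days.
October 1–10, 1874: 10 days.
Total: 12 + 92 + 10 = 114 days.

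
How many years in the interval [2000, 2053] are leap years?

14

Years divisible by 4: 2000, 2004, …, 2052 — 14 in all.
2000 is divisible by 400, so still leap.
No century exceptions apply. Count: 14.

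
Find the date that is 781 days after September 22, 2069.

November 12, 2071

Count 781 days after September 22, 2069:
September 2069: 30 − 22 = 8 days remain.
Then 25 full months totalling 761 days.
November 1–12, 2071: 12 days.
Total: 8 + 761 + 12 = 781 days.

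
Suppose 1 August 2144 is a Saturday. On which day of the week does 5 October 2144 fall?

Monday

August 2144: 31 − 1 = 30 days remain.
Then September (30): 30 days.
October 1–5, 2144: 5 days.
Total: 30 + 30 + 5 = 65 days.
65 mod 7 = 2, so 2 days after Saturday is Monday.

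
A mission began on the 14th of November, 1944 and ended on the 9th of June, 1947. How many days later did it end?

937

November 14, 1944 → November 14, 1945: 365 days.
November 14, 1945 → November 14, 1946: 365 days.
November 1946: 30 − 14 = 16 days remain.
Then December (31), January (31), February 1947 (28), March (31), April (30), May (31): 31 + 31 + 28 + 31 + 30 + 31 = 182 days.
June 1–9, 1947: 9 days.
Residual: 207 days.
Total: 937 days.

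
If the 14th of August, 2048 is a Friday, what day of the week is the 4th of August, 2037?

Count forward from the earlier date (August 4, 2037) to the later (August 14, 2048):
From August 4, 2037 to August 4, 2048: 11 years, of which 3 contain a Feb 29 — 8×365 + 3×366 = 4018 days.
Within August 2048: 14 − 4 = 10 days.
Total: 4028 days.
4028 mod 7 = 3, so 3 days before Friday is Tuesday.

Tuesday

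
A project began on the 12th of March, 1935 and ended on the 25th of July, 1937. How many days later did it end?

866

Day-of-year of March 12, 1935: 71.
Day-of-year of July 25, 1937: 206.
1935 has 365 days, so 365 − 71 = 294 days remain in 1935.
Full years: 1936: 366. Sum = 366.
Total: 294 + 366 + 206 = 866 days.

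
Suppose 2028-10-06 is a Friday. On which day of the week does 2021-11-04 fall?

Count forward from the earlier date (November 4, 2021) to the later (October 6, 2028):
November 4, 2021 → November 4, 2022: 365 days.
November 4, 2022 → November 4, 2023: 365 days.
November 4, 2023 → November 4, 2024: 366 days (2024 is a leap year).
November 4, 2024 → November 4, 2025: 365 days.
November 4, 2025 → November 4, 2026: 365 days.
November 4, 2026 → November 4, 2027: 365 days.
November 2027: 30 − 4 = 26 days remain.
Then 10 full months totalling 305 days.
October 1–6, 2028: 6 days.
Residual: 337 days.
Total: 2528 days.
2528 mod 7 = 1, so 1 day before Friday is Thursday.

Thursday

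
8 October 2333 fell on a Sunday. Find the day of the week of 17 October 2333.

Tuesday

Within October 2333: 17 − 8 = 9 days.
9 mod 7 = 2, so 2 days after Sunday is Tuesday.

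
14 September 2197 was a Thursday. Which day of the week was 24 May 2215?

Day-of-year of September 14, 2197: 257.
Day-of-year of May 24, 2215: 144.
2197 has 365 days, so 365 − 257 = 108 days remain in 2197.
Full years 2198–2214: 14 common + 3 leap = 14×365 + 3×366 = 6208 days.
Total: 108 + 6208 + 144 = 6460 days.
6460 mod 7 = 6, so 6 days after Thursday is Wednesday.

Wednesday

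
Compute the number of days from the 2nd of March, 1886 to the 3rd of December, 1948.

From March 2, 1886 to March 2, 1948: 62 years, of which 15 contain a Feb 29 — 47×365 + 15×366 = 22645 days.
(1900 is not a leap year (divisible by 100 but not 400).)
March 1948: 31 − 2 = 29 days remain.
Then April (30), May (31), June (30), July (31), August (31), September (30), October (31), November (30): 30 + 31 + 30 + 31 + 31 + 30 + 31 + 30 = 244 days.
December 1–3, 1948: 3 days.
Residual: 276 days.
Total: 22921 days.

22921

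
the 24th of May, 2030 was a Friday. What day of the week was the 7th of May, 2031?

Wednesday

Day-of-year of May 24, 2030: 144.
Day-of-year of May 7, 2031: 127.
2030 has 365 days, so 365 − 144 = 221 days remain in 2030.
Total: 221 + 127 = 348 days.
348 mod 7 = 5, so 5 days after Friday is Wednesday.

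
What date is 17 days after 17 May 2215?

3 June 2215

Count 17 days after May 17, 2215:
May 2215: 31 − 17 = 14 days remain.
June 1–3, 2215: 3 days.
Total: 14 + 3 = 17 days.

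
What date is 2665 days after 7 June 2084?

24 September 2091

Count 2665 days after June 7, 2084:
From June 7, 2084 to June 7, 2091: 7 years, of which 1 contains a Feb 29 — 6×365 + 1×366 = 2556 days.
June 2091: 30 − 7 = 23 days remain.
Then July (31), August (31): 31 + 31 = 62 days.
September 1–24, 2091: 24 days.
Residual: 109 days.
Total: 2665 days.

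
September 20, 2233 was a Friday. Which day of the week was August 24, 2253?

From September 20, 2233 to September 20, 2252: 19 years, of which 5 contain a Feb 29 — 14×365 + 5×366 = 6940 days.
September 2252: 30 − 20 = 10 days remain.
Then 10 full months totalling 304 days.
August 1–24, 2253: 24 days.
Residual: 338 days.
Total: 7278 days.
7278 mod 7 = 5, so 5 days after Friday is Wednesday.

Wednesday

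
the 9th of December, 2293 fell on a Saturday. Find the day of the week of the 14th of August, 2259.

Sunday

Count forward from the earlier date (August 14, 2259) to the later (December 9, 2293):
Day-of-year of August 14, 2259: 226.
Day-of-year of December 9, 2293: 343.
2259 has 365 days, so 365 − 226 = 139 days remain in 2259.
Full years 2260–2292: 24 common + 9 leap = 24×365 + 9×366 = 12054 days.
Total: 139 + 12054 + 343 = 12536 days.
12536 mod 7 = 6, so 6 days before Saturday is Sunday.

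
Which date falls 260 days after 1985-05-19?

1986-02-03

Count 260 days after May 19, 1985:
May 1985: 31 − 19 = 12 days remain.
Then June (30), July (31), August (31), September (30), October (31), November (30), December (31), January (31): 30 + 31 + 31 + 30 + 31 + 30 + 31 + 31 = 245 days.
February 1–3, 1986: 3 days (1986 is not a leap year).
Residual: 260 days.
Total: 260 days.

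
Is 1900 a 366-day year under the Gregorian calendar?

1900 is not a leap year (divisible by 100 but not 400).

No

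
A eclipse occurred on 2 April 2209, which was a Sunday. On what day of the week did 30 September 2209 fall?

Saturday

April 2209: 30 − 2 = 28 days remain.
Then May (31), June (30), July (31), August (31): 31 + 30 + 31 + 31 = 123 days.
September 1–30, 2209: 30 days.
Total: 28 + 123 + 30 = 181 days.
181 mod 7 = 6, so 6 days after Sunday is Saturday.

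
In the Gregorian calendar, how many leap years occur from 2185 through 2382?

Years divisible by 4: 2188, 2192, …, 2380 — 49 in all.
Of these, 2200, 2300 are divisible by 100 but not 400, so not leap.
Leap years: 49 − 2 = 47.

47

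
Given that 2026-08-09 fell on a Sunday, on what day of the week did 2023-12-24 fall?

Count forward from the earlier date (December 24, 2023) to the later (August 9, 2026):
December 24, 2023 → December 24, 2024: 366 days (2024 is a leap year).
December 24, 2024 → December 24, 2025: 365 days.
December 2025: 31 − 24 = 7 days remain.
Then January (31), February 2026 (28), March (31), April (30), May (31), June (30), July (31): 31 + 28 + 31 + 30 + 31 + 30 + 31 = 212 days.
August 1–9, 2026: 9 days.
Residual: 228 days.
Total: 959 days.
959 is a multiple of 7, so 2023-12-24 falls on the same weekday: Sunday.

Sunday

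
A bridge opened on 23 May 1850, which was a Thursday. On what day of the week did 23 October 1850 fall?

May 1850: 31 − 23 = 8 days remain.
Then June (30), July (31), August (31), September (30): 30 + 31 + 31 + 30 = 122 days.
October 1–23, 1850: 23 days.
Total: 8 + 122 + 23 = 153 days.
153 mod 7 = 6, so 6 days after Thursday is Wednesday.

Wednesday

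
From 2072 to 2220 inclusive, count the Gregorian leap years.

Years divisible by 4: 2072, 2076, …, 2220 — 38 in all.
Of these, 2100, 2200 are divisible by 100 but not 400, so not leap.
Leap years: 38 − 2 = 36.

36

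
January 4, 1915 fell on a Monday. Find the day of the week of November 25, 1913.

Tuesday

Count forward from the earlier date (November 25, 1913) to the later (January 4, 1915):
November 1913: 30 − 25 = 5 days remain.
Then 13 full months totalling 396 days.
January 1–4, 1915: 4 days.
Total: 5 + 396 + 4 = 405 days.
405 mod 7 = 6, so 6 days before Monday is Tuesday.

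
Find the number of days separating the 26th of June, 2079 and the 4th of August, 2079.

39

June 2079: 30 − 26 = 4 days remain.
Then July (31): 31 days.
August 1–4, 2079: 4 days.
Total: 4 + 31 + 4 = 39 days.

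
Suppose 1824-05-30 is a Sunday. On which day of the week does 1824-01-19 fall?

Count forward from the earlier date (January 19, 1824) to the later (May 30, 1824):
January 1824: 31 − 19 = 12 days remain.
Then February 1824 (29), March (31), April (30): 29 + 31 + 30 = 90 days.
May 1–30, 1824: 30 days.
Total: 12 + 90 + 30 = 132 days.
132 mod 7 = 6, so 6 days before Sunday is Monday.

Monday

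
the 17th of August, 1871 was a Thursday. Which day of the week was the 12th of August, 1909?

Day-of-year of August 17, 1871: 229.
Day-of-year of August 12, 1909: 224.
1871 has 365 days, so 365 − 229 = 136 days remain in 1871.
Full years 1872–1908: 28 common + 9 leap = 28×365 + 9×366 = 13514 days.
Total: 136 + 13514 + 224 = 13874 days.
13874 is a multiple of 7, so the 12th of August, 1909 falls on the same weekday: Thursday.

Thursday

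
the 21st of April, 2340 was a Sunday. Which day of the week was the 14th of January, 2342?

Wednesday

April 21, 2340 → April 21, 2341: 365 days.
April 2341: 30 − 21 = 9 days remain.
Then May (31), June (30), July (31), August (31), September (30), October (31), November (30), December (31): 31 + 30 + 31 + 31 + 30 + 31 + 30 + 31 = 245 days.
January 1–14, 2342: 14 days.
Residual: 268 days.
Total: 633 days.
633 mod 7 = 3, so 3 days after Sunday is Wednesday.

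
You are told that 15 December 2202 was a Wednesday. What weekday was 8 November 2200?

Saturday

Count forward from the earlier date (November 8, 2200) to the later (December 15, 2202):
November 2200: 30 − 8 = 22 days remain.
Then 24 full months totalling 730 days.
December 1–15, 2202: 15 days.
Total: 22 + 730 + 15 = 767 days.
767 mod 7 = 4, so 4 days before Wednesday is Saturday.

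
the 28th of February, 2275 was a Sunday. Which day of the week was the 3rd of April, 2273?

Count forward from the earlier date (April 3, 2273) to the later (February 28, 2275):
April 2273: 30 − 3 = 27 days remain.
Then 21 full months totalling 641 days.
February 1–28, 2275: 28 days (2275 is not a leap year).
Total: 27 + 641 + 28 = 696 days.
696 mod 7 = 3, so 3 days before Sunday is Thursday.

Thursday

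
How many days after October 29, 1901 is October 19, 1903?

Day-of-year of October 29, 1901: 302.
Day-of-year of October 19, 1903: 292.
1901 has 365 days, so 365 − 302 = 63 days remain in 1901.
Full years: 1902: 365. Sum = 365.
Total: 63 + 365 + 292 = 720 days.

720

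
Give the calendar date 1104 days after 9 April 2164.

18 April 2167

Count 1104 days after April 9, 2164:
Day-of-year of April 9, 2164: 100.
Day-of-year of April 18, 2167: 108.
2164 has 366 days, so 366 − 100 = 266 days remain in 2164.
Full years: 2165: 365; 2166: 365. Sum = 730.
Total: 266 + 730 + 108 = 1104 days.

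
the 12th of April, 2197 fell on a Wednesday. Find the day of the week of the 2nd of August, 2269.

Day-of-year of April 12, 2197: 102.
Day-of-year of August 2, 2269: 214.
2197 has 365 days, so 365 − 102 = 263 days remain in 2197.
Full years 2198–2268: 54 common + 17 leap = 54×365 + 17×366 = 25932 days.
Total: 263 + 25932 + 214 = 26409 days.
26409 mod 7 = 5, so 5 days after Wednesday is Monday.

Monday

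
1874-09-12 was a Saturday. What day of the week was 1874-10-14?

Wednesday

September 1874: 30 − 12 = 18 days remain.
October 1–14, 1874: 14 days.
Total: 18 + 14 = 32 days.
32 mod 7 = 4, so 4 days after Saturday is Wednesday.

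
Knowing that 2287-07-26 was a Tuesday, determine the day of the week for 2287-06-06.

Count forward from the earlier date (June 6, 2287) to the later (July 26, 2287):
June 2287: 30 − 6 = 24 days remain.
July 1–26, 2287: 26 days.
Total: 24 + 26 = 50 days.
50 mod 7 = 1, so 1 day before Tuesday is Monday.

Monday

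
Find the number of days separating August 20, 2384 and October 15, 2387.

Day-of-year of August 20, 2384: 233.
Day-of-year of October 15, 2387: 288.
2384 has 366 days, so 366 − 233 = 133 days remain in 2384.
Full years: 2385: 365; 2386: 365. Sum = 730.
Total: 133 + 730 + 288 = 1151 days.

1151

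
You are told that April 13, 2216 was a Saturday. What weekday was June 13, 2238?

From April 13, 2216 to April 13, 2238: 22 years, of which 5 contain a Feb 29 — 17×365 + 5×366 = 8035 days.
April 2238: 30 − 13 = 17 days remain.
Then May (31): 31 days.
June 1–13, 2238: 13 days.
Residual: 61 days.
Total: 8096 days.
8096 mod 7 = 4, so 4 days after Saturday is Wednesday.

Wednesday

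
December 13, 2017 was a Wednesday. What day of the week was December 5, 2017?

Count forward from the earlier date (December 5, 2017) to the later (December 13, 2017):
Within December 2017: 13 − 5 = 8 days.
8 mod 7 = 1, so 1 day before Wednesday is Tuesday.

Tuesday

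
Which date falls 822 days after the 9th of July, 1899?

the 9th of October, 1901

Count 822 days after July 9, 1899:
July 9, 1899 → July 9, 1900: 365 days (1900 is not a leap year (divisible by 100 but not 400)).
July 9, 1900 → July 9, 1901: 365 days.
July 1901: 31 − 9 = 22 days remain.
Then August (31), September (30): 31 + 30 = 61 days.
October 1–9, 1901: 9 days.
Residual: 92 days.
Total: 822 days.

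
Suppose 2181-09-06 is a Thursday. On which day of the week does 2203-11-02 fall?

From September 6, 2181 to September 6, 2203: 22 years, of which 4 contain a Feb 29 — 18×365 + 4×366 = 8034 days.
(2200 is not a leap year (divisible by 100 but not 400).)
September 2203: 30 − 6 = 24 days remain.
Then October (31): 31 days.
November 1–2, 2203: 2 days.
Residual: 57 days.
Total: 8091 days.
8091 mod 7 = 6, so 6 days after Thursday is Wednesday.

Wednesday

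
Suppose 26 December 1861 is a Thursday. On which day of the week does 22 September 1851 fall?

Monday

Count forward from the earlier date (September 22, 1851) to the later (December 26, 1861):
From September 22, 1851 to September 22, 1861: 10 years, of which 3 contain a Feb 29 — 7×365 + 3×366 = 3653 days.
September 1861: 30 − 22 = 8 days remain.
Then October (31), November (30): 31 + 30 = 61 days.
December 1–26, 1861: 26 days.
Residual: 95 days.
Total: 3748 days.
3748 mod 7 = 3, so 3 days before Thursday is Monday.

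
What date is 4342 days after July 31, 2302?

June 20, 2314

Count 4342 days after July 31, 2302:
Day-of-year of July 31, 2302: 212.
Day-of-year of June 20, 2314: 171.
2302 has 365 days, so 365 − 212 = 153 days remain in 2302.
Full years 2303–2313: 8 common + 3 leap = 8×365 + 3×366 = 4018 days.
Total: 153 + 4018 + 171 = 4342 days.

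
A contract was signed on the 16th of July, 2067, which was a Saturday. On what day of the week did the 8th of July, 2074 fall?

July 16, 2067 → July 16, 2068: 366 days (2068 is a leap year).
July 16, 2068 → July 16, 2069: 365 days.
July 16, 2069 → July 16, 2070: 365 days.
July 16, 2070 → July 16, 2071: 365 days.
July 16, 2071 → July 16, 2072: 366 days (2072 is a leap year).
July 16, 2072 → July 16, 2073: 365 days.
July 2073: 31 − 16 = 15 days remain.
Then 11 full months totalling 334 days.
July 1–8, 2074: 8 days.
Residual: 357 days.
Total: 2549 days.
2549 mod 7 = 1, so 1 day after Saturday is Sunday.

Sunday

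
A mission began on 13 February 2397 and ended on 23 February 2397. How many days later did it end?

Within February 2397: 23 − 13 = 10 days.

10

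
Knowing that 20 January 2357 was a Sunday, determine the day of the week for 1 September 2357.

Sunday

January 2357: 31 − 20 = 11 days remain.
Then February 2357 (28), March (31), April (30), May (31), June (30), July (31), August (31): 28 + 31 + 30 + 31 + 30 + 31 + 31 = 212 days.
September 1, 2357: 1 day.
Total: 11 + 212 + 1 = 224 days.
224 is a multiple of 7, so 1 September 2357 falls on the same weekday: Sunday.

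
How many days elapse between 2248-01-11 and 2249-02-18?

404

Day-of-year of January 11, 2248: 11.
Day-of-year of February 18, 2249: 49.
2248 has 366 days, so 366 − 11 = 355 days remain in 2248.
Total: 355 + 49 = 404 days.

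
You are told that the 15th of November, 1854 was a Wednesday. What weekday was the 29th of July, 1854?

Saturday

Count forward from the earlier date (July 29, 1854) to the later (November 15, 1854):
July 1854: 31 − 29 = 2 days remain.
Then August (31), September (30), October (31): 31 + 30 + 31 = 92 days.
November 1–15, 1854: 15 days.
Total: 2 + 92 + 15 = 109 days.
109 mod 7 = 4, so 4 days before Wednesday is Saturday.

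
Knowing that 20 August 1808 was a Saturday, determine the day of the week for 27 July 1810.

Friday

August 20, 1808 → August 20, 1809: 365 days.
August 1809: 31 − 20 = 11 days remain.
Then 10 full months totalling 303 days.
July 1–27, 1810: 27 days.
Residual: 341 days.
Total: 706 days.
706 mod 7 = 6, so 6 days after Saturday is Friday.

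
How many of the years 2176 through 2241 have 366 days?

Years divisible by 4: 2176, 2180, …, 2240 — 17 in all.
Of these, 2200 is divisible by 100 but not 400, so not leap.
Leap years: 17 − 1 = 16.

16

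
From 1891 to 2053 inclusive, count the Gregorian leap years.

40

Years divisible by 4: 1892, 1896, …, 2052 — 41 in all.
Of these, 1900 is divisible by 100 but not 400, so not leap.
2000 is divisible by 400, so still leap.
Leap years: 41 − 1 = 40.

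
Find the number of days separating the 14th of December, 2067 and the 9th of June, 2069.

December 14, 2067 → December 14, 2068: 366 days (2068 is a leap year).
December 2068: 31 − 14 = 17 days remain.
Then January (31), February 2069 (28), March (31), April (30), May (31): 31 + 28 + 31 + 30 + 31 = 151 days.
June 1–9, 2069: 9 days.
Residual: 177 days.
Total: 543 days.

543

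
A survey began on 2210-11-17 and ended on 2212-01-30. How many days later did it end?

November 2210: 30 − 17 = 13 days remain.
Then 13 full months totalling 396 days.
January 1–30, 2212: 30 days.
Total: 13 + 396 + 30 = 439 days.

439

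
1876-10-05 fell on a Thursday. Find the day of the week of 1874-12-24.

Thursday

Count forward from the earlier date (December 24, 1874) to the later (October 5, 1876):
Day-of-year of December 24, 1874: 358.
Day-of-year of October 5, 1876: 279.
1874 has 365 days, so 365 − 358 = 7 days remain in 1874.
Full years: 1875: 365. Sum = 365.
Total: 7 + 365 + 279 = 651 days.
651 is a multiple of 7, so 1874-12-24 falls on the same weekday: Thursday.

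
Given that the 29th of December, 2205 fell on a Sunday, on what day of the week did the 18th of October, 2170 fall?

Count forward from the earlier date (October 18, 2170) to the later (December 29, 2205):
From October 18, 2170 to October 18, 2205: 35 years, of which 8 contain a Feb 29 — 27×365 + 8×366 = 12783 days.
(2200 is not a leap year (divisible by 100 but not 400).)
October 2205: 31 − 18 = 13 days remain.
Then November (30): 30 days.
December 1–29, 2205: 29 days.
Residual: 72 days.
Total: 12855 days.
12855 mod 7 = 3, so 3 days before Sunday is Thursday.

Thursday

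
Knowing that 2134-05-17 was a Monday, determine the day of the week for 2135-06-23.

May 17, 2134 → May 17, 2135: 365 days.
May 2135: 31 − 17 = 14 days remain.
June 1–23, 2135: 23 days.
Residual: 37 days.
Total: 402 days.
402 mod 7 = 3, so 3 days after Monday is Thursday.

Thursday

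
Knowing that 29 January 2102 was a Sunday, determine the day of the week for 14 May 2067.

Saturday

Count forward from the earlier date (May 14, 2067) to the later (January 29, 2102):
Day-of-year of May 14, 2067: 134.
Day-of-year of January 29, 2102: 29.
2067 has 365 days, so 365 − 134 = 231 days remain in 2067.
Full years 2068–2101: 26 common + 8 leap = 26×365 + 8×366 = 12418 days.
Total: 231 + 12418 + 29 = 12678 days.
12678 mod 7 = 1, so 1 day before Sunday is Saturday.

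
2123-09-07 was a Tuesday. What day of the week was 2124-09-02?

Saturday

September 2123: 30 − 7 = 23 days remain.
Then 11 full months totalling 336 days.
September 1–2, 2124: 2 days.
Total: 23 + 336 + 2 = 361 days.
361 mod 7 = 4, so 4 days after Tuesday is Saturday.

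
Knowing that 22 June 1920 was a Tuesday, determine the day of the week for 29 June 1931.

Monday

Day-of-year of June 22, 1920: 174.
Day-of-year of June 29, 1931: 180.
1920 has 366 days, so 366 − 174 = 192 days remain in 1920.
Full years 1921–1930: 8 common + 2 leap = 8×365 + 2×366 = 3652 days.
Total: 192 + 3652 + 180 = 4024 days.
4024 mod 7 = 6, so 6 days after Tuesday is Monday.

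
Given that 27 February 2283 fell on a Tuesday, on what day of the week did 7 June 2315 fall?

Monday

Day-of-year of February 27, 2283: 58.
Day-of-year of June 7, 2315: 158.
2283 has 365 days, so 365 − 58 = 307 days remain in 2283.
Full years 2284–2314: 24 common + 7 leap = 24×365 + 7×366 = 11322 days.
Total: 307 + 11322 + 158 = 11787 days.
11787 mod 7 = 6, so 6 days after Tuesday is Monday.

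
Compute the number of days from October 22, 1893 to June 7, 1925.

11550

Day-of-year of October 22, 1893: 295.
Day-of-year of June 7, 1925: 158.
1893 has 365 days, so 365 − 295 = 70 days remain in 1893.
Full years 1894–1924: 24 common + 7 leap = 24×365 + 7×366 = 11322 days.
Total: 70 + 11322 + 158 = 11550 days.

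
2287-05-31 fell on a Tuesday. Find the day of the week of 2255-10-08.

Monday

Count forward from the earlier date (October 8, 2255) to the later (May 31, 2287):
Day-of-year of October 8, 2255: 281.
Day-of-year of May 31, 2287: 151.
2255 has 365 days, so 365 − 281 = 84 days remain in 2255.
Full years 2256–2286: 23 common + 8 leap = 23×365 + 8×366 = 11323 days.
Total: 84 + 11323 + 151 = 11558 days.
11558 mod 7 = 1, so 1 day before Tuesday is Monday.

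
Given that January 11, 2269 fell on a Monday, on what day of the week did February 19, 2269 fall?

Friday

January 2269: 31 − 11 = 20 days remain.
February 1–19, 2269: 19 days (2269 is not a leap year).
Total: 20 + 19 = 39 days.
39 mod 7 = 4, so 4 days after Monday is Friday.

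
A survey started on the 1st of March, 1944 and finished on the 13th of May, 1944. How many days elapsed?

March 1944: 31 − 1 = 30 days remain.
Then April (30): 30 days.
May 1–13, 1944: 13 days.
Total: 30 + 30 + 13 = 73 days.

73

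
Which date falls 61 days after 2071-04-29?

2071-06-29

Count 61 days after April 29, 2071:
April 2071: 30 − 29 = 1 day remains.
Then May (31): 31 days.
June 1–29, 2071: 29 days.
Total: 1 + 31 + 29 = 61 days.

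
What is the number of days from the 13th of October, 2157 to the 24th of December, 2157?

October 2157: 31 − 13 = 18 days remain.
Then November (30): 30 days.
December 1–24, 2157: 24 days.
Total: 18 + 30 + 24 = 72 days.

72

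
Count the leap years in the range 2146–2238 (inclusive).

22

Years divisible by 4: 2148, 2152, …, 2236 — 23 in all.
Of these, 2200 is divisible by 100 but not 400, so not leap.
Leap years: 23 − 1 = 22.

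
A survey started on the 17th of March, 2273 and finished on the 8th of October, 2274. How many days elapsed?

March 2273: 31 − 17 = 14 days remain.
Then 18 full months totalling 548 days.
October 1–8, 2274: 8 days.
Total: 14 + 548 + 8 = 570 days.

570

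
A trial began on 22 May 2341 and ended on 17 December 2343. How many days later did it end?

May 22, 2341 → May 22, 2342: 365 days.
May 22, 2342 → May 22, 2343: 365 days.
May 2343: 31 − 22 = 9 days remain.
Then June (30), July (31), August (31), September (30), October (31), November (30): 30 + 31 + 31 + 30 + 31 + 30 = 183 days.
December 1–17, 2343: 17 days.
Residual: 209 days.
Total: 939 days.

939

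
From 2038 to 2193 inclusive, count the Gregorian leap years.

Years divisible by 4: 2040, 2044, …, 2192 — 39 in all.
Of these, 2100 is divisible by 100 but not 400, so not leap.
Leap years: 39 − 1 = 38.

38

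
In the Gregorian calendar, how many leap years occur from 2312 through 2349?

Years divisible by 4 in [2312, 2349]: 2312, 2316, 2320, 2324, 2328, 2332, 2336, 2340, 2344, 2348.
No century exceptions apply. Count: 10.

10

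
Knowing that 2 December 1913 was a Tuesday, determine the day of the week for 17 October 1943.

Day-of-year of December 2, 1913: 336.
Day-of-year of October 17, 1943: 290.
1913 has 365 days, so 365 − 336 = 29 days remain in 1913.
Full years 1914–1942: 22 common + 7 leap = 22×365 + 7×366 = 10592 days.
Total: 29 + 10592 + 290 = 10911 days.
10911 mod 7 = 5, so 5 days after Tuesday is Sunday.

Sunday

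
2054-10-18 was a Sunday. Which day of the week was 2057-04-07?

Saturday

October 18, 2054 → October 18, 2055: 365 days.
October 18, 2055 → October 18, 2056: 366 days (2056 is a leap year).
October 2056: 31 − 18 = 13 days remain.
Then November (30), December (31), January (31), February 2057 (28), March (31): 30 + 31 + 31 + 28 + 31 = 151 days.
April 1–7, 2057: 7 days.
Residual: 171 days.
Total: 902 days.
902 mod 7 = 6, so 6 days after Sunday is Saturday.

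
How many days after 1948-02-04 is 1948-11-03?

February 1948: 29 − 4 = 25 days remain (1948 is a leap year, so February has 29 days).
Then March (31), April (30), May (31), June (30), July (31), August (31), September (30), October (31): 31 + 30 + 31 + 30 + 31 + 31 + 30 + 31 = 245 days.
November 1–3, 1948: 3 days.
Total: 25 + 245 + 3 = 273 days.

273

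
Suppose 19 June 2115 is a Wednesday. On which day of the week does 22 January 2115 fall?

Count forward from the earlier date (January 22, 2115) to the later (June 19, 2115):
January 2115: 31 − 22 = 9 days remain.
Then February 2115 (28), March (31), April (30), May (31): 28 + 31 + 30 + 31 = 120 days.
June 1–19, 2115: 19 days.
Total: 9 + 120 + 19 = 148 days.
148 mod 7 = 1, so 1 day before Wednesday is Tuesday.

Tuesday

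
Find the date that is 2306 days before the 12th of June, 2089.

the 18th of February, 2083

Count 2306 days before June 12, 2089:
Day-of-year of February 18, 2083: 49.
Day-of-year of June 12, 2089: 163.
2083 has 365 days, so 365 − 49 = 316 days remain in 2083.
Full years: 2084: 366; 2085: 365; 2086: 365; 2087: 365; 2088: 366. Sum = 1827.
Total: 316 + 1827 + 163 = 2306 days.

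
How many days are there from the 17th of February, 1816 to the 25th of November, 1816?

February 1816: 29 − 17 = 12 days remain (1816 is a leap year, so February has 29 days).
Then March (31), April (30), May (31), June (30), July (31), August (31), September (30), October (31): 31 + 30 + 31 + 30 + 31 + 31 + 30 + 31 = 245 days.
November 1–25, 1816: 25 days.
Total: 12 + 245 + 25 = 282 days.

282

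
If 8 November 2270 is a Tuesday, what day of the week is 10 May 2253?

Count forward from the earlier date (May 10, 2253) to the later (November 8, 2270):
From May 10, 2253 to May 10, 2270: 17 years, of which 4 contain a Feb 29 — 13×365 + 4×366 = 6209 days.
May 2270: 31 − 10 = 21 days remain.
Then June (30), July (31), August (31), September (30), October (31): 30 + 31 + 31 + 30 + 31 = 153 days.
November 1–8, 2270: 8 days.
Residual: 182 days.
Total: 6391 days.
6391 is a multiple of 7, so 10 May 2253 falls on the same weekday: Tuesday.

Tuesday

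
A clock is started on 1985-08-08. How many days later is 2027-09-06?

From August 8, 1985 to August 8, 2027: 42 years, of which 10 contain a Feb 29 — 32×365 + 10×366 = 15340 days.
(2000 is a leap year (divisible by 400).)
August 2027: 31 − 8 = 23 days remain.
September 1–6, 2027: 6 days.
Residual: 29 days.
Total: 15369 days.

15369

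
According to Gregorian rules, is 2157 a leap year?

2157 is not a leap year.

No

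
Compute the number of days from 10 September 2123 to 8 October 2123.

September 2123: 30 − 10 = 20 days remain.
October 1–8, 2123: 8 days.
Total: 20 + 8 = 28 days.

28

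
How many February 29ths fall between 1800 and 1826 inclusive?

6

Years divisible by 4 in [1800, 1826]: 1800, 1804, 1808, 1812, 1816, 1820, 1824.
Of these, 1800 is divisible by 100 but not 400, so not leap.
Leap years: 7 − 1 = 6.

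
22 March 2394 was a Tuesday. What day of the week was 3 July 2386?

Thursday

Count forward from the earlier date (July 3, 2386) to the later (March 22, 2394):
From July 3, 2386 to July 3, 2393: 7 years, of which 2 contain a Feb 29 — 5×365 + 2×366 = 2557 days.
July 2393: 31 − 3 = 28 days remain.
Then August (31), September (30), October (31), November (30), December (31), January (31), February 2394 (28): 31 + 30 + 31 + 30 + 31 + 31 + 28 = 212 days.
March 1–22, 2394: 22 days.
Residual: 262 days.
Total: 2819 days.
2819 mod 7 = 5, so 5 days before Tuesday is Thursday.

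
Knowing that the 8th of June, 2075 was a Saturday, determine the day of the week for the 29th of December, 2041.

Count forward from the earlier date (December 29, 2041) to the later (June 8, 2075):
From December 29, 2041 to December 29, 2074: 33 years, of which 8 contain a Feb 29 — 25×365 + 8×366 = 12053 days.
December 2074: 31 − 29 = 2 days remain.
Then January (31), February 2075 (28), March (31), April (30), May (31): 31 + 28 + 31 + 30 + 31 = 151 days.
June 1–8, 2075: 8 days.
Residual: 161 days.
Total: 12214 days.
12214 mod 7 = 6, so 6 days before Saturday is Sunday.

Sunday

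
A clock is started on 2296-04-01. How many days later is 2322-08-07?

From April 1, 2296 to April 1, 2322: 26 years, of which 5 contain a Feb 29 — 21×365 + 5×366 = 9495 days.
(2300 is not a leap year (divisible by 100 but not 400).)
April 2322: 30 − 1 = 29 days remain.
Then May (31), June (30), July (31): 31 + 30 + 31 = 92 days.
August 1–7, 2322: 7 days.
Residual: 128 days.
Total: 9623 days.

9623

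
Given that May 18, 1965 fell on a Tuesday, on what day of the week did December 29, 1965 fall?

May 1965: 31 − 18 = 13 days remain.
Then June (30), July (31), August (31), September (30), October (31), November (30): 30 + 31 + 31 + 30 + 31 + 30 = 183 days.
December 1–29, 1965: 29 days.
Total: 13 + 183 + 29 = 225 days.
225 mod 7 = 1, so 1 day after Tuesday is Wednesday.

Wednesday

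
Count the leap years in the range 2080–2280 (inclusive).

49

Years divisible by 4: 2080, 2084, …, 2280 — 51 in all.
Of these, 2100, 2200 are divisible by 100 but not 400, so not leap.
Leap years: 51 − 2 = 49.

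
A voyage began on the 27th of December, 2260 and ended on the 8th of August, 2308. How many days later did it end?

Day-of-year of December 27, 2260: 362.
Day-of-year of August 8, 2308: 221.
2260 has 366 days, so 366 − 362 = 4 days remain in 2260.
Full years 2261–2307: 37 common + 10 leap = 37×365 + 10×366 = 17165 days.
Total: 4 + 17165 + 221 = 17390 days.

17390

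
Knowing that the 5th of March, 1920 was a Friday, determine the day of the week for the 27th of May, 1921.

March 1920: 31 − 5 = 26 days remain.
Then 13 full months totalling 395 days.
May 1–27, 1921: 27 days.
Total: 26 + 395 + 27 = 448 days.
448 is a multiple of 7, so the 27th of May, 1921 falls on the same weekday: Friday.

Friday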